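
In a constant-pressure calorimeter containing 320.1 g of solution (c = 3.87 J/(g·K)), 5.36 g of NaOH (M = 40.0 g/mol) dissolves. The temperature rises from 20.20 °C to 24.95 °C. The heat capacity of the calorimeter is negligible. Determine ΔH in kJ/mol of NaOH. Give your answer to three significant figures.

ΔH = -43.9 kJ/mol

|ΔT| = |24.95 − 20.20| = 4.75 °C
|q_surr| = (320.1 × 3.87) × 4.75 = 1238.787 × 4.75 = 5884 J
n(NaOH) = 5.36 / 40.0 = 0.1340 mol
Temperature rose, so q_rxn = −|q_surr| = -5.884 kJ
ΔH = q_rxn / n = -43.91 kJ/mol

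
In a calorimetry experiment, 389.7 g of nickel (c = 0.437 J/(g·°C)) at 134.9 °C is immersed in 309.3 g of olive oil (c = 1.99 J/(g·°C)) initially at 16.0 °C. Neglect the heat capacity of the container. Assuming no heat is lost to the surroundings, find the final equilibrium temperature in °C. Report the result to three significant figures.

T_f = 41.8 °C

Heat lost by nickel = heat gained by olive oil.
(389.7)(0.437)(134.9 − T) = (309.3)(1.99)(T − 16.0)
170.2989 (134.9 − T) = 615.507 (T − 16.0)
22973 − 170.2989 T = 615.507 T − 9848.1
32821.1 = 785.8059 T
T = 41.77 °C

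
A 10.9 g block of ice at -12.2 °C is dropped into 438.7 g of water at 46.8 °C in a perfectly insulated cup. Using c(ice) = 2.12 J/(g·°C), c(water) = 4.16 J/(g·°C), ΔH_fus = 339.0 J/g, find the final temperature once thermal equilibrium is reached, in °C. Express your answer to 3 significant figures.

T_f = 43.5 °C

Heat to bring ice to 0 °C and melt it: q₁ = 10.9×2.12×12.2 + 10.9×339.0 = 3977.0 J
Heat the water can supply cooling to 0 °C: 438.7×4.16×46.8 = 85409.6 J > q₁, so all ice melts.
Energy balance: 438.7×4.16×(46.8 − T) = 3977.0 + 10.9×4.16×(T − 0)
1824.992(46.8 − T) = 3977.0 + 45.344 T
85409.6 − 3977.0 = 1870.336 T
T = 81432.6 / 1870.336 = 43.54 °C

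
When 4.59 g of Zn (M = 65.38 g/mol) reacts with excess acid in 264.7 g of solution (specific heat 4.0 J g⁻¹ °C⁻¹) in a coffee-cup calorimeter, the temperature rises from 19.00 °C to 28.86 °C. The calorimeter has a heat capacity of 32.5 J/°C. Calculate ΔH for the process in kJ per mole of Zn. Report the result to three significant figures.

ΔH = -153 kJ/mol

|ΔT| = |28.86 − 19.00| = 9.86 °C
|q_surr| = (264.7 × 4.0 + 32.5) × 9.86 = 1091.3 × 9.86 = 10760 J
n(Zn) = 4.59 / 65.38 = 0.07020 mol
Temperature rose, so q_rxn = −|q_surr| = -10.76 kJ
ΔH = q_rxn / n = -153.3 kJ/mol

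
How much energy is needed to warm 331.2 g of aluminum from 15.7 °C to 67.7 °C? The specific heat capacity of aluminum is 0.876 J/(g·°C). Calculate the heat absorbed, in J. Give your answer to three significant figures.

q = 15100 J

q = m c ΔT = 331.2 × 0.876 × (67.7 − 15.7)
q = 331.2 × 0.876 × 52.0 = 15090 J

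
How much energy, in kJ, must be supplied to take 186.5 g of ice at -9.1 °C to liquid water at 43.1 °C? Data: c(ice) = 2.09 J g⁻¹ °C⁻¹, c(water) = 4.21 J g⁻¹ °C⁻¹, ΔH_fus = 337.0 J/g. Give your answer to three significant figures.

q = 100 kJ

q1 (heat ice -9.1→0.0 °C): 186.5 × 2.09 × 9.1 = 3547 J
q2 (melt at 0 °C): 186.5 × 337.0 = 62851 J
q3 (heat water 0.0→43.1 °C): 186.5 × 4.21 × 43.1 = 33841 J
Total: 3547 + 62851 + 33841 = 100239 J = 100 kJ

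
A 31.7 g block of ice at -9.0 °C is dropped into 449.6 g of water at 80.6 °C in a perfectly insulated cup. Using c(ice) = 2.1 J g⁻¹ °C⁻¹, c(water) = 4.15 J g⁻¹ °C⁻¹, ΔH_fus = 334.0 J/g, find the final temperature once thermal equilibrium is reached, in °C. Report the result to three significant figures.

Heat to bring ice to 0 °C and melt it: q₁ = 31.7×2.1×9.0 + 31.7×334.0 = 11187 J
Heat the water can supply cooling to 0 °C: 449.6×4.15×80.6 = 150387 J > q₁, so all ice melts.
Energy balance: 449.6×4.15×(80.6 − T) = 11187 + 31.7×4.15×(T − 0)
1865.84(80.6 − T) = 11187 + 131.555 T
150387 − 11187 = 1997.395 T
T = 139200 / 1997.395 = 69.69 °C

T_f = 69.7 °C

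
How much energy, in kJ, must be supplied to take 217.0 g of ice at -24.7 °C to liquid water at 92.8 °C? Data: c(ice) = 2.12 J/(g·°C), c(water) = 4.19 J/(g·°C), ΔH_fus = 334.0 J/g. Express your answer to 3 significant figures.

q = 168 kJ

q1 (heat ice -24.7→0.0 °C): 217.0 × 2.12 × 24.7 = 11363 J
q2 (melt at 0 °C): 217.0 × 334.0 = 72478 J
q3 (heat water 0.0→92.8 °C): 217.0 × 4.19 × 92.8 = 84377 J
Total: 11363 + 72478 + 84377 = 168218 J = 168 kJ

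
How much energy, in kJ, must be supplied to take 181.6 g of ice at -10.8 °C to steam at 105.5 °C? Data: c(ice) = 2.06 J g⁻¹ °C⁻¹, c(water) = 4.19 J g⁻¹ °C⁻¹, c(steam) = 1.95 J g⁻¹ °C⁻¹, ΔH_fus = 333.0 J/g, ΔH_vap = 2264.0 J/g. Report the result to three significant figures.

q = 554 kJ

q1 (heat ice -10.8→0.0 °C): 181.6 × 2.06 × 10.8 = 4040 J
q2 (melt at 0 °C): 181.6 × 333.0 = 60473 J
q3 (heat water 0.0→100.0 °C): 181.6 × 4.19 × 100.0 = 76090 J
q4 (vaporize at 100 °C): 181.6 × 2264.0 = 411142 J
q5 (heat steam 100.0→105.5 °C): 181.6 × 1.95 × 5.5 = 1948 J
Total: 4040 + 60473 + 76090 + 411142 + 1948 = 553693 J = 554 kJ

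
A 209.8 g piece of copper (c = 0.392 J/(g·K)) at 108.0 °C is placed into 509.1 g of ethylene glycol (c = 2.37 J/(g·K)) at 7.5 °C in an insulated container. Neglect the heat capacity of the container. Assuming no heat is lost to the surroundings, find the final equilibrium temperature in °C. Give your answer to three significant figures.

T_f = 13.9 °C

Heat lost by copper = heat gained by ethylene glycol.
(209.8)(0.392)(108.0 − T) = (509.1)(2.37)(T − 7.5)
82.2416 (108.0 − T) = 1206.567 (T − 7.5)
8882.1 − 82.2416 T = 1206.567 T − 9049.3
17931.4 = 1288.8086 T
T = 13.91 °C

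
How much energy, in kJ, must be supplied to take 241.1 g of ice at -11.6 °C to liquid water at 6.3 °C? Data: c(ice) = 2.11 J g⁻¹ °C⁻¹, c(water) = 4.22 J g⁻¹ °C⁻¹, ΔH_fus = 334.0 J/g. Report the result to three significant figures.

q = 92.8 kJ

q1 (heat ice -11.6→0.0 °C): 241.1 × 2.11 × 11.6 = 5901 J
q2 (melt at 0 °C): 241.1 × 334.0 = 80527 J
q3 (heat water 0.0→6.3 °C): 241.1 × 4.22 × 6.3 = 6410 J
Total: 5901 + 80527 + 6410 = 92838 J = 92.8 kJ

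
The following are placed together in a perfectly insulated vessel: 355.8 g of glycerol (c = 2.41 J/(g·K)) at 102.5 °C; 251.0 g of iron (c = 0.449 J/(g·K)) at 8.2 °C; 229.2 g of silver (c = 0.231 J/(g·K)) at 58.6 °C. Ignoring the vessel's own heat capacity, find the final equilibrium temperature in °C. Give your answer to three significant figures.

T_f = 89.8 °C

Σ mᵢcᵢ(T − Tᵢ) = 0  ⇒  T = Σ mᵢcᵢTᵢ / Σ mᵢcᵢ
Σ mᵢcᵢ = 355.8×2.41 + 251.0×0.449 + 229.2×0.231 = 1023.1222
Σ mᵢcᵢTᵢ = 857.478×102.5 + 112.699×8.2 + 52.9452×58.6 = 91918
T = 91918 / 1023.1222 = 89.84 °C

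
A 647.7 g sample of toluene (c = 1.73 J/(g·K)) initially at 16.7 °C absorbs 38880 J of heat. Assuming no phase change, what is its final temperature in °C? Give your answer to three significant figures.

ΔT = q / (m c) = 38880 / (647.7 × 1.73) = 34.70 °C
T_f = 16.7 + 34.70 = 51.40 °C

T_f = 51.4 °C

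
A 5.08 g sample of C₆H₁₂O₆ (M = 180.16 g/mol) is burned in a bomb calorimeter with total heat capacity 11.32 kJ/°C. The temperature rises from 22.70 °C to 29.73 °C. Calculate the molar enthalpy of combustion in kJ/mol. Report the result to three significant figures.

ΔT = 29.73 − 22.70 = 7.03 °C
q_cal = C_cal × ΔT = 11.32 × 7.03 = 79.5796 kJ
n = 5.08 / 180.16 = 0.02820 mol
q_rxn = −q_cal = -79.5796 kJ
ΔH = -79.5796 / 0.02820 = -2822 kJ/mol

ΔH = -2820 kJ/mol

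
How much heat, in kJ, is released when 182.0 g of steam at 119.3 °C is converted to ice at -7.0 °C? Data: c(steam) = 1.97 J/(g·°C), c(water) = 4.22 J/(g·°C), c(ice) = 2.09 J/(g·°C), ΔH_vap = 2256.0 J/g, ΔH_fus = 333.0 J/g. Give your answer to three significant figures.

q1 (cool steam 119.3→100 °C): 182.0 × 1.97 × 19.3 = 6920 J
q2 (condense at 100 °C): 182.0 × 2256.0 = 410592 J
q3 (cool water 100→0 °C): 182.0 × 4.22 × 100.0 = 76804 J
q4 (freeze at 0 °C): 182.0 × 333.0 = 60606 J
q5 (cool ice 0→-7.0 °C): 182.0 × 2.09 × 7.0 = 2663 J
Total: 6920 + 410592 + 76804 + 60606 + 2663 = 557585 J = 558 kJ

q = 558 kJ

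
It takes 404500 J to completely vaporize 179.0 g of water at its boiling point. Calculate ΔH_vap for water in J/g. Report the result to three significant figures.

ΔH_vap = 2260 J/g

ΔH_vap = q / m = 404500 / 179.0 = 2260 J/g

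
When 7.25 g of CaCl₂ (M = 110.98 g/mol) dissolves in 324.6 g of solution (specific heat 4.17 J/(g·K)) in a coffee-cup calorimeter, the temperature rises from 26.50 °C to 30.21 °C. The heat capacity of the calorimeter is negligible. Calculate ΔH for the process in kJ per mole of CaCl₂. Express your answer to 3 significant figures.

|ΔT| = |30.21 − 26.50| = 3.71 °C
|q_surr| = (324.6 × 4.17) × 3.71 = 1353.582 × 3.71 = 5022 J
n(CaCl₂) = 7.25 / 110.98 = 0.06533 mol
Temperature rose, so q_rxn = −|q_surr| = -5.022 kJ
ΔH = q_rxn / n = -76.87 kJ/mol

ΔH = -76.9 kJ/mol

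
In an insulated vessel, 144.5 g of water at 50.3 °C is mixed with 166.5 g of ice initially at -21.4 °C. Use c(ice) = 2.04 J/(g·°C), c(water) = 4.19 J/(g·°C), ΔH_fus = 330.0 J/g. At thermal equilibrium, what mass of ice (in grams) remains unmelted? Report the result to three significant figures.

m_ice remaining = 96.2 g

Heat to warm all ice to 0 °C: 166.5×2.04×21.4 = 7268.7 J
Heat released by water cooling to 0 °C: 144.5×4.19×50.3 = 30454 J
30454 J < 7268.7 + 166.5×330.0 = 62213.7 J, so not all ice melts; final T = 0 °C.
Heat left for melting: 30454 − 7268.7 = 23185.3 J
Mass melted = 23185.3 / 330.0 = 70.26 g
Ice remaining = 166.5 − 70.26 = 96.24 g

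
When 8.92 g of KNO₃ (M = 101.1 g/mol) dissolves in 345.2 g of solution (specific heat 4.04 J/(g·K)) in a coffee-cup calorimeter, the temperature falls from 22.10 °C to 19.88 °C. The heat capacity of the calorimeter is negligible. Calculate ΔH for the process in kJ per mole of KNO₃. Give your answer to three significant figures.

|ΔT| = |19.88 − 22.10| = 2.22 °C
|q_surr| = (345.2 × 4.04) × 2.22 = 1394.608 × 2.22 = 3096 J
n(KNO₃) = 8.92 / 101.1 = 0.08823 mol
Temperature fell, so q_rxn = +|q_surr| = 3.096 kJ
ΔH = q_rxn / n = 35.09 kJ/mol

ΔH = 35.1 kJ/mol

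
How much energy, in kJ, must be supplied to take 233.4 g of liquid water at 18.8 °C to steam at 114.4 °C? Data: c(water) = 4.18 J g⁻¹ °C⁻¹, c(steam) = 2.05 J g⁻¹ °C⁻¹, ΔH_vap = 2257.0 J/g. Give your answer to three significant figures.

q1 (heat water 18.8→100.0 °C): 233.4 × 4.18 × 81.2 = 79220 J
q2 (vaporize at 100 °C): 233.4 × 2257.0 = 526784 J
q3 (heat steam 100.0→114.4 °C): 233.4 × 2.05 × 14.4 = 6890 J
Total: 79220 + 526784 + 6890 = 612894 J = 613 kJ

q = 613 kJ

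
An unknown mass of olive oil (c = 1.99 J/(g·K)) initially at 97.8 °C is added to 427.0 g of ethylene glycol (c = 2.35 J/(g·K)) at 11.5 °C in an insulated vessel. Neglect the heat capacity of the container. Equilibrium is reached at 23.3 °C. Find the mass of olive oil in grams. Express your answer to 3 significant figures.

m = 79.9 g

q_gained = (427.0 × 2.35) × (23.3 − 11.5) = 11840 J
q_lost = m × 1.99 × (97.8 − 23.3) = 148.255 m
m = 11840 / 148.255 = 79.9 g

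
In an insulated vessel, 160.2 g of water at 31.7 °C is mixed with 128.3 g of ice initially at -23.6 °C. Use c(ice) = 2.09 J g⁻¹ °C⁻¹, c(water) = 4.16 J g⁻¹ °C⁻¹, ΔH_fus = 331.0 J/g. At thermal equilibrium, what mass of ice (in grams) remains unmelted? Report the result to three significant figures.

m_ice remaining = 83.6 g

Heat to warm all ice to 0 °C: 128.3×2.09×23.6 = 6328.3 J
Heat released by water cooling to 0 °C: 160.2×4.16×31.7 = 21126 J
21126 J < 6328.3 + 128.3×331.0 = 48795.6 J, so not all ice melts; final T = 0 °C.
Heat left for melting: 21126 − 6328.3 = 14797.7 J
Mass melted = 14797.7 / 331.0 = 44.71 g
Ice remaining = 128.3 − 44.71 = 83.59 g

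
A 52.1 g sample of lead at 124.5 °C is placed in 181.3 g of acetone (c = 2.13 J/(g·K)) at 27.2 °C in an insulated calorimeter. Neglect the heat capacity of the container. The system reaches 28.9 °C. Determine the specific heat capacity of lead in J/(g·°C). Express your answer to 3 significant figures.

c = 0.132 J/(g·°C)

q_gained = (181.3 × 2.13) × (28.9 − 27.2) = 656.5 J
q_lost = 52.1 × c × (124.5 − 28.9) = 4980.76 c
Set equal: c = 656.5 / 4980.76 = 0.132 J/(g·°C)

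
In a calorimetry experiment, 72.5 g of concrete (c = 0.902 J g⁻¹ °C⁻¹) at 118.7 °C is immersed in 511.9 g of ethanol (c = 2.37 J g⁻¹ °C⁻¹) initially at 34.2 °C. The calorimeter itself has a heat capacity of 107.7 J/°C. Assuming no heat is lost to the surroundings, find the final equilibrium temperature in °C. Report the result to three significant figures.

Heat lost by concrete = heat gained by ethanol + calorimeter.
(72.5)(0.902)(118.7 − T) = [(511.9)(2.37) + 107.7](T − 34.2)
65.395 (118.7 − T) = 1320.903 (T − 34.2)
7762.4 − 65.395 T = 1320.903 T − 45175
52937.4 = 1386.298 T
T = 38.19 °C

T_f = 38.2 °C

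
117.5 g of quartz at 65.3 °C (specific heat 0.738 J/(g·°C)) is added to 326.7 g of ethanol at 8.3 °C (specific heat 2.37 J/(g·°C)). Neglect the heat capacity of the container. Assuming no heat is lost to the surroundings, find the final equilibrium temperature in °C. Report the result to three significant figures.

Heat lost by quartz = heat gained by ethanol.
(117.5)(0.738)(65.3 − T) = (326.7)(2.37)(T − 8.3)
86.715 (65.3 − T) = 774.279 (T − 8.3)
5662.5 − 86.715 T = 774.279 T − 6426.5
12089.0 = 860.994 T
T = 14.04 °C

T_f = 14.0 °C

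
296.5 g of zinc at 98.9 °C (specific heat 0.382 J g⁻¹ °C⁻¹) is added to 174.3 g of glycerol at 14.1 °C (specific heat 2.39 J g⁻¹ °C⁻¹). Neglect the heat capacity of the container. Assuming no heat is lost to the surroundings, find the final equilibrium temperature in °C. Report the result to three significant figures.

T_f = 32.2 °C

Heat lost by zinc = heat gained by glycerol.
(296.5)(0.382)(98.9 − T) = (174.3)(2.39)(T − 14.1)
113.263 (98.9 − T) = 416.577 (T − 14.1)
11202 − 113.263 T = 416.577 T − 5873.7
17075.7 = 529.840 T
T = 32.23 °C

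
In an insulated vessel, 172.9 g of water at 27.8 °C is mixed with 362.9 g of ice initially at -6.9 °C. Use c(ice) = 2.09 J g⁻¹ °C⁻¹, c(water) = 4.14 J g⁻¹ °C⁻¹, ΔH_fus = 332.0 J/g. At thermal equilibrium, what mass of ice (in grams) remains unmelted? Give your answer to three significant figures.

m_ice remaining = 319 g

Heat to warm all ice to 0 °C: 362.9×2.09×6.9 = 5233.4 J
Heat released by water cooling to 0 °C: 172.9×4.14×27.8 = 19899 J
19899 J < 5233.4 + 362.9×332.0 = 125716.2 J, so not all ice melts; final T = 0 °C.
Heat left for melting: 19899 − 5233.4 = 14665.6 J
Mass melted = 14665.6 / 332.0 = 44.17 g
Ice remaining = 362.9 − 44.17 = 318.73 g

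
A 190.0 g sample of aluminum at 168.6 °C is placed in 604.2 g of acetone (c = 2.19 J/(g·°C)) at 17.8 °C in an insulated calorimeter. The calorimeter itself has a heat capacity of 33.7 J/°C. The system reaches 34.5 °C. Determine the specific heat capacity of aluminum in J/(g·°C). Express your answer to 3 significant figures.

q_gained = (604.2 × 2.19 + 33.7) × (34.5 − 17.8) = 22660 J
q_lost = 190.0 × c × (168.6 − 34.5) = 25479 c
Set equal: c = 22660 / 25479 = 0.889 J/(g·°C)

c = 0.889 J/(g·°C)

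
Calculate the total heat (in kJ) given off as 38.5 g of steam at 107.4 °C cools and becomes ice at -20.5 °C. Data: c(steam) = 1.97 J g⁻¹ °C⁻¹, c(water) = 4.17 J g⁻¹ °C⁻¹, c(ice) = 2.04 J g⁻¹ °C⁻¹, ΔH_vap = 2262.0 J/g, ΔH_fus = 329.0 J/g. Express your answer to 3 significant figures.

q = 118 kJ

q1 (cool steam 107.4→100 °C): 38.5 × 1.97 × 7.4 = 561 J
q2 (condense at 100 °C): 38.5 × 2262.0 = 87087 J
q3 (cool water 100→0 °C): 38.5 × 4.17 × 100.0 = 16055 J
q4 (freeze at 0 °C): 38.5 × 329.0 = 12667 J
q5 (cool ice 0→-20.5 °C): 38.5 × 2.04 × 20.5 = 1610 J
Total: 561 + 87087 + 16055 + 12667 + 1610 = 117980 J = 118 kJ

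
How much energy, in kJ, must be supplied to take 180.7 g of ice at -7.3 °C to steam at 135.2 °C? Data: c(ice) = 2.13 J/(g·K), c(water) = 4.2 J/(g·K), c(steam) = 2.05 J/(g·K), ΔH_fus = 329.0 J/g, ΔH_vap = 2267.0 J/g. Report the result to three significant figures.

q = 561 kJ

q1 (heat ice -7.3→0.0 °C): 180.7 × 2.13 × 7.3 = 2810 J
q2 (melt at 0 °C): 180.7 × 329.0 = 59450 J
q3 (heat water 0.0→100.0 °C): 180.7 × 4.2 × 100.0 = 75894 J
q4 (vaporize at 100 °C): 180.7 × 2267.0 = 409647 J
q5 (heat steam 100.0→135.2 °C): 180.7 × 2.05 × 35.2 = 13039 J
Total: 2810 + 59450 + 75894 + 409647 + 13039 = 560840 J = 561 kJ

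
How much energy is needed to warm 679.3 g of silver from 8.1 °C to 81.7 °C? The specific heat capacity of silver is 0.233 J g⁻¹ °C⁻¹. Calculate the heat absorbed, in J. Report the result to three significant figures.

q = m c ΔT = 679.3 × 0.233 × (81.7 − 8.1)
q = 679.3 × 0.233 × 73.6 = 11649 J

q = 11600 J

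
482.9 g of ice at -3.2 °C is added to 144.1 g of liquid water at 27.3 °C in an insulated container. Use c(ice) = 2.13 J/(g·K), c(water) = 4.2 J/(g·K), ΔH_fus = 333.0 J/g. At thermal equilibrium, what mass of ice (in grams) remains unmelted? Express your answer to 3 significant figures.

Heat to warm all ice to 0 °C: 482.9×2.13×3.2 = 3291.4 J
Heat released by water cooling to 0 °C: 144.1×4.2×27.3 = 16523 J
16523 J < 3291.4 + 482.9×333.0 = 164097.1 J, so not all ice melts; final T = 0 °C.
Heat left for melting: 16523 − 3291.4 = 13231.6 J
Mass melted = 13231.6 / 333.0 = 39.73 g
Ice remaining = 482.9 − 39.73 = 443.17 g

m_ice remaining = 443 g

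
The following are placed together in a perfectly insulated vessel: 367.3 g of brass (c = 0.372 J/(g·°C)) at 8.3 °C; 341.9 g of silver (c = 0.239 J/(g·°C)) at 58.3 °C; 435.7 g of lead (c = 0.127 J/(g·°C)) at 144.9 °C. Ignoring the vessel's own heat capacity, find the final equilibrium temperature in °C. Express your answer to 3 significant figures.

T_f = 50.8 °C

Σ mᵢcᵢ(T − Tᵢ) = 0  ⇒  T = Σ mᵢcᵢTᵢ / Σ mᵢcᵢ
Σ mᵢcᵢ = 367.3×0.372 + 341.9×0.239 + 435.7×0.127 = 273.6836
Σ mᵢcᵢTᵢ = 136.6356×8.3 + 81.7141×58.3 + 55.3339×144.9 = 13916
T = 13916 / 273.6836 = 50.847 °C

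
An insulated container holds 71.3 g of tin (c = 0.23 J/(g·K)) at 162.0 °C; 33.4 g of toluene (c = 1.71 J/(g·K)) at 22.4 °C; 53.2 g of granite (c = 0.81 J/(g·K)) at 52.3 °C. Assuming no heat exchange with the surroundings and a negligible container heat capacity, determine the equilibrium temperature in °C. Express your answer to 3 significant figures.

Σ mᵢcᵢ(T − Tᵢ) = 0  ⇒  T = Σ mᵢcᵢTᵢ / Σ mᵢcᵢ
Σ mᵢcᵢ = 71.3×0.23 + 33.4×1.71 + 53.2×0.81 = 116.605
Σ mᵢcᵢTᵢ = 16.399×162.0 + 57.114×22.4 + 43.092×52.3 = 6189.7
T = 6189.7 / 116.605 = 53.08 °C

T_f = 53.1 °C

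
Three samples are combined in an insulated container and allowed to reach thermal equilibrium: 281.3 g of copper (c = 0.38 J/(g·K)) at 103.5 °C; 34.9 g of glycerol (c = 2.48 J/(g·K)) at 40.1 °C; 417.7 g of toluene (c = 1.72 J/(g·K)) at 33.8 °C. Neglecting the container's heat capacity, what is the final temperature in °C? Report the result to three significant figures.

Σ mᵢcᵢ(T − Tᵢ) = 0  ⇒  T = Σ mᵢcᵢTᵢ / Σ mᵢcᵢ
Σ mᵢcᵢ = 281.3×0.38 + 34.9×2.48 + 417.7×1.72 = 911.890
Σ mᵢcᵢTᵢ = 106.894×103.5 + 86.552×40.1 + 718.444×33.8 = 38818
T = 38818 / 911.890 = 42.57 °C

T_f = 42.6 °C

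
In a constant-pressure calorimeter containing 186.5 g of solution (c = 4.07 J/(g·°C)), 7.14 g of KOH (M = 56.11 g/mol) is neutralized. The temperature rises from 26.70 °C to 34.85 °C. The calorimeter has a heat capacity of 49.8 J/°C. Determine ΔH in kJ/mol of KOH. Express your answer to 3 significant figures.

ΔH = -51.8 kJ/mol

|ΔT| = |34.85 − 26.70| = 8.15 °C
|q_surr| = (186.5 × 4.07 + 49.8) × 8.15 = 808.855 × 8.15 = 6592 J
n(KOH) = 7.14 / 56.11 = 0.1273 mol
Temperature rose, so q_rxn = −|q_surr| = -6.592 kJ
ΔH = q_rxn / n = -51.78 kJ/mol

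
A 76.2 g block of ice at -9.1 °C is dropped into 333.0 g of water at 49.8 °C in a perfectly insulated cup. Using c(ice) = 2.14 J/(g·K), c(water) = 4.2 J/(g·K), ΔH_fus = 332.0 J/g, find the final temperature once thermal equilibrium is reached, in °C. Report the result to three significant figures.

T_f = 24.9 °C

Heat to bring ice to 0 °C and melt it: q₁ = 76.2×2.14×9.1 + 76.2×332.0 = 26782 J
Heat the water can supply cooling to 0 °C: 333.0×4.2×49.8 = 69650.3 J > q₁, so all ice melts.
Energy balance: 333.0×4.2×(49.8 − T) = 26782 + 76.2×4.2×(T − 0)
1398.6(49.8 − T) = 26782 + 320.04 T
69650.3 − 26782 = 1718.64 T
T = 42868.3 / 1718.64 = 24.94 °C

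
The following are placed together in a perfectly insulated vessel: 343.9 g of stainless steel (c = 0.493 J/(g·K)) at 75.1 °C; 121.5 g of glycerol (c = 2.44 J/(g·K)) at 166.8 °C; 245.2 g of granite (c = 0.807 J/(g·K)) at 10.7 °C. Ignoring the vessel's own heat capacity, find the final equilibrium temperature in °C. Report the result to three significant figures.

T_f = 96.9 °C

Σ mᵢcᵢ(T − Tᵢ) = 0  ⇒  T = Σ mᵢcᵢTᵢ / Σ mᵢcᵢ
Σ mᵢcᵢ = 343.9×0.493 + 121.5×2.44 + 245.2×0.807 = 663.8791
Σ mᵢcᵢTᵢ = 169.5427×75.1 + 296.46×166.8 + 197.8764×10.7 = 64299
T = 64299 / 663.8791 = 96.85 °C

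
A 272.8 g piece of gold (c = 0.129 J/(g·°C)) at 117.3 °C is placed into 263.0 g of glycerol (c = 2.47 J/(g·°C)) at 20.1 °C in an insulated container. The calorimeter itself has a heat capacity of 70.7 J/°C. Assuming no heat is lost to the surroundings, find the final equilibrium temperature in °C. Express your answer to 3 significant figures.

Heat lost by gold = heat gained by glycerol + calorimeter.
(272.8)(0.129)(117.3 − T) = [(263.0)(2.47) + 70.7](T − 20.1)
35.1912 (117.3 − T) = 720.31 (T − 20.1)
4127.9 − 35.1912 T = 720.31 T − 14478
18605.9 = 755.5012 T
T = 24.63 °C

T_f = 24.6 °C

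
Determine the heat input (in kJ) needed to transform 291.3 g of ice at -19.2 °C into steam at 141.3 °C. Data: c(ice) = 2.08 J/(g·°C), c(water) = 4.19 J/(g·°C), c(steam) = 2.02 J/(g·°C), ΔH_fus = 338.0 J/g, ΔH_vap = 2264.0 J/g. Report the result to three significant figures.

q1 (heat ice -19.2→0.0 °C): 291.3 × 2.08 × 19.2 = 11633 J
q2 (melt at 0 °C): 291.3 × 338.0 = 98459 J
q3 (heat water 0.0→100.0 °C): 291.3 × 4.19 × 100.0 = 122055 J
q4 (vaporize at 100 °C): 291.3 × 2264.0 = 659503 J
q5 (heat steam 100.0→141.3 °C): 291.3 × 2.02 × 41.3 = 24302 J
Total: 11633 + 98459 + 122055 + 659503 + 24302 = 915952 J = 916 kJ

q = 916 kJ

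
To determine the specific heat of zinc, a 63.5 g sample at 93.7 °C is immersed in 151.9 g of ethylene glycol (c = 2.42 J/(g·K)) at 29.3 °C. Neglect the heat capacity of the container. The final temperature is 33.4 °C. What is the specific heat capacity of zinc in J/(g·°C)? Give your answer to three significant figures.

q_gained = (151.9 × 2.42) × (33.4 − 29.3) = 1507 J
q_lost = 63.5 × c × (93.7 − 33.4) = 3829.05 c
Set equal: c = 1507 / 3829.05 = 0.394 J/(g·°C)

c = 0.394 J/(g·°C)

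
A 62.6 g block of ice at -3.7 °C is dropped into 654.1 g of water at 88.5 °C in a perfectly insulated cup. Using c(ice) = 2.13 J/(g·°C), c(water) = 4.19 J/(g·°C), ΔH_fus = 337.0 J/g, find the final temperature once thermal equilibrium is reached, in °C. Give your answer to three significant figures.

Heat to bring ice to 0 °C and melt it: q₁ = 62.6×2.13×3.7 + 62.6×337.0 = 21590 J
Heat the water can supply cooling to 0 °C: 654.1×4.19×88.5 = 242550 J > q₁, so all ice melts.
Energy balance: 654.1×4.19×(88.5 − T) = 21590 + 62.6×4.19×(T − 0)
2740.679(88.5 − T) = 21590 + 262.294 T
242550 − 21590 = 3002.973 T
T = 220960 / 3002.973 = 73.58 °C

T_f = 73.6 °C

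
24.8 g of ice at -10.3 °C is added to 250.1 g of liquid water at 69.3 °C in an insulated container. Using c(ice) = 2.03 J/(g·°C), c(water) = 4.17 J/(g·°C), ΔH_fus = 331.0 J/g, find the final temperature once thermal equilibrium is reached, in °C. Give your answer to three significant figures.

T_f = 55.4 °C

Heat to bring ice to 0 °C and melt it: q₁ = 24.8×2.03×10.3 + 24.8×331.0 = 8727.3 J
Heat the water can supply cooling to 0 °C: 250.1×4.17×69.3 = 72274.1 J > q₁, so all ice melts.
Energy balance: 250.1×4.17×(69.3 − T) = 8727.3 + 24.8×4.17×(T − 0)
1042.917(69.3 − T) = 8727.3 + 103.416 T
72274.1 − 8727.3 = 1146.333 T
T = 63546.8 / 1146.333 = 55.43 °C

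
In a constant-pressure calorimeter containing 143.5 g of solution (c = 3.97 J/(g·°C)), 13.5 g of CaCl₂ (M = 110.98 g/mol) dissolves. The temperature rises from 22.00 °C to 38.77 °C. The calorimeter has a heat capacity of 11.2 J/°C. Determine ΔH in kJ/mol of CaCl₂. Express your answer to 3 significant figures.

|ΔT| = |38.77 − 22.00| = 16.77 °C
|q_surr| = (143.5 × 3.97 + 11.2) × 16.77 = 580.895 × 16.77 = 9742 J
n(CaCl₂) = 13.5 / 110.98 = 0.1216 mol
Temperature rose, so q_rxn = −|q_surr| = -9.742 kJ
ΔH = q_rxn / n = -80.12 kJ/mol

ΔH = -80.1 kJ/mol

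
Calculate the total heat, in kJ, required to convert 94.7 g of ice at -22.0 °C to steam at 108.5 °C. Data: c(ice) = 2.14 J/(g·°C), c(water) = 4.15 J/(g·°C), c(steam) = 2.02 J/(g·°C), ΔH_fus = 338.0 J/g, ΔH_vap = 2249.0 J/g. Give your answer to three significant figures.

q1 (heat ice -22.0→0.0 °C): 94.7 × 2.14 × 22.0 = 4458 J
q2 (melt at 0 °C): 94.7 × 338.0 = 32009 J
q3 (heat water 0.0→100.0 °C): 94.7 × 4.15 × 100.0 = 39301 J
q4 (vaporize at 100 °C): 94.7 × 2249.0 = 212980 J
q5 (heat steam 100.0→108.5 °C): 94.7 × 2.02 × 8.5 = 1626 J
Total: 4458 + 32009 + 39301 + 212980 + 1626 = 290374 J = 290 kJ

q = 290 kJ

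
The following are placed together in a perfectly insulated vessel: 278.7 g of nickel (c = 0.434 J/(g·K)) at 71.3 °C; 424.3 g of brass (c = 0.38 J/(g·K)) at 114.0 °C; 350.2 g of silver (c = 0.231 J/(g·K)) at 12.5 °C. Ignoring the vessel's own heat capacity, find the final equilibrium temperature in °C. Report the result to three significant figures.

T_f = 77.2 °C

Σ mᵢcᵢ(T − Tᵢ) = 0  ⇒  T = Σ mᵢcᵢTᵢ / Σ mᵢcᵢ
Σ mᵢcᵢ = 278.7×0.434 + 424.3×0.38 + 350.2×0.231 = 363.0860
Σ mᵢcᵢTᵢ = 120.9558×71.3 + 161.234×114.0 + 80.8962×12.5 = 28016
T = 28016 / 363.0860 = 77.16 °C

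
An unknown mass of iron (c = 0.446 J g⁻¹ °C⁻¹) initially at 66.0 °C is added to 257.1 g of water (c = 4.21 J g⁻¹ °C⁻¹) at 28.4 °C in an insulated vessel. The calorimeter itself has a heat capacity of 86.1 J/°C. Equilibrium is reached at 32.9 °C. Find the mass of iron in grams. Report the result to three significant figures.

q_gained = (257.1 × 4.21 + 86.1) × (32.9 − 28.4) = 5258 J
q_lost = m × 0.446 × (66.0 − 32.9) = 14.7626 m
m = 5258 / 14.7626 = 356 g

m = 356 g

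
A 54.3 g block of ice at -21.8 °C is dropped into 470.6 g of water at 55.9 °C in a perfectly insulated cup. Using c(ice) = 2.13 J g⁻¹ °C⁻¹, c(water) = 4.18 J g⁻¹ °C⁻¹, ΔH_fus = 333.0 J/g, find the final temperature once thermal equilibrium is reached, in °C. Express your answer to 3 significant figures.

Heat to bring ice to 0 °C and melt it: q₁ = 54.3×2.13×21.8 + 54.3×333.0 = 20603 J
Heat the water can supply cooling to 0 °C: 470.6×4.18×55.9 = 109961 J > q₁, so all ice melts.
Energy balance: 470.6×4.18×(55.9 − T) = 20603 + 54.3×4.18×(T − 0)
1967.108(55.9 − T) = 20603 + 226.974 T
109961 − 20603 = 2194.082 T
T = 89358 / 2194.082 = 40.73 °C

T_f = 40.7 °C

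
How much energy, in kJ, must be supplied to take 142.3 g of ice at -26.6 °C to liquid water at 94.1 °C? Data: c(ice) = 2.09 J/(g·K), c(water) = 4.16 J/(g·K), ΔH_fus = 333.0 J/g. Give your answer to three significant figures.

q = 111 kJ

q1 (heat ice -26.6→0.0 °C): 142.3 × 2.09 × 26.6 = 7911 J
q2 (melt at 0 °C): 142.3 × 333.0 = 47386 J
q3 (heat water 0.0→94.1 °C): 142.3 × 4.16 × 94.1 = 55704 J
Total: 7911 + 47386 + 55704 = 111001 J = 111 kJ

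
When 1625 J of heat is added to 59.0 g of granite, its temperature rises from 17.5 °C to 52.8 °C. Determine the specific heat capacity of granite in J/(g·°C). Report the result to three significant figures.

c = q / (m ΔT) = 1625 / (59.0 × 35.3)
c = 1625 / 2082.7 = 0.780 J/(g·°C)

c = 0.780 J/(g·°C)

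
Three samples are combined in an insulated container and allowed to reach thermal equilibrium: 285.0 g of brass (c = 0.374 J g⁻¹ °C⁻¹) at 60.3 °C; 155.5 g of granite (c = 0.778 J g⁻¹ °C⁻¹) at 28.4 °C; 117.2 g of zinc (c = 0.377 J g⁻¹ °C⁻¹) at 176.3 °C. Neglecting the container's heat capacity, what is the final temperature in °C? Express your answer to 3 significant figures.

T_f = 65.0 °C

Σ mᵢcᵢ(T − Tᵢ) = 0  ⇒  T = Σ mᵢcᵢTᵢ / Σ mᵢcᵢ
Σ mᵢcᵢ = 285.0×0.374 + 155.5×0.778 + 117.2×0.377 = 271.7534
Σ mᵢcᵢTᵢ = 106.59×60.3 + 120.979×28.4 + 44.1844×176.3 = 17653
T = 17653 / 271.7534 = 64.96 °C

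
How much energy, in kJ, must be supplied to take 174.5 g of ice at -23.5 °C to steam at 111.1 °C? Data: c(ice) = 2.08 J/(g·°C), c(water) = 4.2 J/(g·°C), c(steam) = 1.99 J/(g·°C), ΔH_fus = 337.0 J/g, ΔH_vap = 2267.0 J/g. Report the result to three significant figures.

q1 (heat ice -23.5→0.0 °C): 174.5 × 2.08 × 23.5 = 8530 J
q2 (melt at 0 °C): 174.5 × 337.0 = 58807 J
q3 (heat water 0.0→100.0 °C): 174.5 × 4.2 × 100.0 = 73290 J
q4 (vaporize at 100 °C): 174.5 × 2267.0 = 395592 J
q5 (heat steam 100.0→111.1 °C): 174.5 × 1.99 × 11.1 = 3855 J
Total: 8530 + 58807 + 73290 + 395592 + 3855 = 540074 J = 540 kJ

q = 540 kJ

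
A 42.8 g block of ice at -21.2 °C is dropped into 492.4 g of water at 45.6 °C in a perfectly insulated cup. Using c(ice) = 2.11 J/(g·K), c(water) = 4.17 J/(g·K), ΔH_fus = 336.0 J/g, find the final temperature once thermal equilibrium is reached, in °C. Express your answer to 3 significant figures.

Heat to bring ice to 0 °C and melt it: q₁ = 42.8×2.11×21.2 + 42.8×336.0 = 16295 J
Heat the water can supply cooling to 0 °C: 492.4×4.17×45.6 = 93630.8 J > q₁, so all ice melts.
Energy balance: 492.4×4.17×(45.6 − T) = 16295 + 42.8×4.17×(T − 0)
2053.308(45.6 − T) = 16295 + 178.476 T
93630.8 − 16295 = 2231.784 T
T = 77335.8 / 2231.784 = 34.65 °C

T_f = 34.7 °C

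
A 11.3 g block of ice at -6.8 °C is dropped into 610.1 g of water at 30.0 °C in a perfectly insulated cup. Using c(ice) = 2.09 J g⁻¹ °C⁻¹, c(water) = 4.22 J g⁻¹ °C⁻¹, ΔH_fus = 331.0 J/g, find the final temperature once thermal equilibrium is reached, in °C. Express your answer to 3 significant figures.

Heat to bring ice to 0 °C and melt it: q₁ = 11.3×2.09×6.8 + 11.3×331.0 = 3900.9 J
Heat the water can supply cooling to 0 °C: 610.1×4.22×30.0 = 77238.7 J > q₁, so all ice melts.
Energy balance: 610.1×4.22×(30.0 − T) = 3900.9 + 11.3×4.22×(T − 0)
2574.622(30.0 − T) = 3900.9 + 47.686 T
77238.7 − 3900.9 = 2622.308 T
T = 73337.8 / 2622.308 = 27.97 °C

T_f = 28.0 °C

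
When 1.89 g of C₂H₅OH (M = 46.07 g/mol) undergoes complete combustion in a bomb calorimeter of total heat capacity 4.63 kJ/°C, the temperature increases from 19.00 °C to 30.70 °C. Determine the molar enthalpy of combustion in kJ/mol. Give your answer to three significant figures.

ΔH = -1320 kJ/mol

ΔT = 30.70 − 19.00 = 11.70 °C
q_cal = C_cal × ΔT = 4.63 × 11.70 = 54.171 kJ
n = 1.89 / 46.07 = 0.04102 mol
q_rxn = −q_cal = -54.171 kJ
ΔH = -54.171 / 0.04102 = -1321 kJ/mol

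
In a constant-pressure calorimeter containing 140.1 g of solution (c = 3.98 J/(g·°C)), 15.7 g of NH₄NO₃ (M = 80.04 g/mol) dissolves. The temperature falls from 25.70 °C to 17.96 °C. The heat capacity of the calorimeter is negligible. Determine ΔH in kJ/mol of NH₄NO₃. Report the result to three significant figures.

ΔH = 22.0 kJ/mol

|ΔT| = |17.96 − 25.70| = 7.74 °C
|q_surr| = (140.1 × 3.98) × 7.74 = 557.598 × 7.74 = 4316 J
n(NH₄NO₃) = 15.7 / 80.04 = 0.1962 mol
Temperature fell, so q_rxn = +|q_surr| = 4.316 kJ
ΔH = q_rxn / n = 22.00 kJ/mol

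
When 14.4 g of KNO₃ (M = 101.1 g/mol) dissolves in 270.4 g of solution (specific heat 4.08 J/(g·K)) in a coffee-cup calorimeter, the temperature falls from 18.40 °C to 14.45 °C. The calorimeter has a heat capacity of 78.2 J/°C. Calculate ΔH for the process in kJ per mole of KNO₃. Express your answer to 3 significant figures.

|ΔT| = |14.45 − 18.40| = 3.95 °C
|q_surr| = (270.4 × 4.08 + 78.2) × 3.95 = 1181.432 × 3.95 = 4667 J
n(KNO₃) = 14.4 / 101.1 = 0.1424 mol
Temperature fell, so q_rxn = +|q_surr| = 4.667 kJ
ΔH = q_rxn / n = 32.77 kJ/mol

ΔH = 32.8 kJ/mol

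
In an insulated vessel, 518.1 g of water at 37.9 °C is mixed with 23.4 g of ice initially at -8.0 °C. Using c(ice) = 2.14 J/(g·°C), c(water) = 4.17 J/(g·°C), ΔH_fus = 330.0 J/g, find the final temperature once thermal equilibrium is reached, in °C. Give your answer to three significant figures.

Heat to bring ice to 0 °C and melt it: q₁ = 23.4×2.14×8.0 + 23.4×330.0 = 8122.6 J
Heat the water can supply cooling to 0 °C: 518.1×4.17×37.9 = 81882.1 J > q₁, so all ice melts.
Energy balance: 518.1×4.17×(37.9 − T) = 8122.6 + 23.4×4.17×(T − 0)
2160.477(37.9 − T) = 8122.6 + 97.578 T
81882.1 − 8122.6 = 2258.055 T
T = 73759.5 / 2258.055 = 32.67 °C

T_f = 32.7 °C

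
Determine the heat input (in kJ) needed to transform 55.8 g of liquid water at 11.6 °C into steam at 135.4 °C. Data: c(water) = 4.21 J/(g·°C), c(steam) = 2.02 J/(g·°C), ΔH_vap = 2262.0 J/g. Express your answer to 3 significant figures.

q = 151 kJ

q1 (heat water 11.6→100.0 °C): 55.8 × 4.21 × 88.4 = 20767 J
q2 (vaporize at 100 °C): 55.8 × 2262.0 = 126220 J
q3 (heat steam 100.0→135.4 °C): 55.8 × 2.02 × 35.4 = 3990 J
Total: 20767 + 126220 + 3990 = 150977 J = 151 kJ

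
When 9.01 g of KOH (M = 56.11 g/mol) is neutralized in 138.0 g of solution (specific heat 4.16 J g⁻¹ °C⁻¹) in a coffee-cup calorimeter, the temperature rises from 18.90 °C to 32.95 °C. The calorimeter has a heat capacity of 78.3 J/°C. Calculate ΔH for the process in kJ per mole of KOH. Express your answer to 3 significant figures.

ΔH = -57.1 kJ/mol

|ΔT| = |32.95 − 18.90| = 14.05 °C
|q_surr| = (138.0 × 4.16 + 78.3) × 14.05 = 652.38 × 14.05 = 9166 J
n(KOH) = 9.01 / 56.11 = 0.1606 mol
Temperature rose, so q_rxn = −|q_surr| = -9.166 kJ
ΔH = q_rxn / n = -57.07 kJ/mol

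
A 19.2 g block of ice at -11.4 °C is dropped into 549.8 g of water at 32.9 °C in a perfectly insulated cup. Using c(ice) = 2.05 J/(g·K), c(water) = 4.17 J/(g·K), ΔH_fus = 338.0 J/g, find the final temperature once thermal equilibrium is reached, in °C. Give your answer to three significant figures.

Heat to bring ice to 0 °C and melt it: q₁ = 19.2×2.05×11.4 + 19.2×338.0 = 6938.3 J
Heat the water can supply cooling to 0 °C: 549.8×4.17×32.9 = 75428.7 J > q₁, so all ice melts.
Energy balance: 549.8×4.17×(32.9 − T) = 6938.3 + 19.2×4.17×(T − 0)
2292.666(32.9 − T) = 6938.3 + 80.064 T
75428.7 − 6938.3 = 2372.730 T
T = 68490.4 / 2372.730 = 28.87 °C

T_f = 28.9 °C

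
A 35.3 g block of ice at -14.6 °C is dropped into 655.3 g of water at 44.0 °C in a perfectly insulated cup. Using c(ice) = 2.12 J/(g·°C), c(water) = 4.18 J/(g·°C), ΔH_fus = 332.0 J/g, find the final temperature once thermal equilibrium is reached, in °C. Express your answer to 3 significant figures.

T_f = 37.3 °C

Heat to bring ice to 0 °C and melt it: q₁ = 35.3×2.12×14.6 + 35.3×332.0 = 12812 J
Heat the water can supply cooling to 0 °C: 655.3×4.18×44.0 = 120523 J > q₁, so all ice melts.
Energy balance: 655.3×4.18×(44.0 − T) = 12812 + 35.3×4.18×(T − 0)
2739.154(44.0 − T) = 12812 + 147.554 T
120523 − 12812 = 2886.708 T
T = 107711 / 2886.708 = 37.31 °C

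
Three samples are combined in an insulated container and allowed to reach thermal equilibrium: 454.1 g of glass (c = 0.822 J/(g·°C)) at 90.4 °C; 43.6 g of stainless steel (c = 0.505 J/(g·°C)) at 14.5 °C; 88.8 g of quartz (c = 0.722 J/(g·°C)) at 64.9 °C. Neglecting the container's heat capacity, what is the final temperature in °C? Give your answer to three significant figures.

Σ mᵢcᵢ(T − Tᵢ) = 0  ⇒  T = Σ mᵢcᵢTᵢ / Σ mᵢcᵢ
Σ mᵢcᵢ = 454.1×0.822 + 43.6×0.505 + 88.8×0.722 = 459.4018
Σ mᵢcᵢTᵢ = 373.2702×90.4 + 22.018×14.5 + 64.1136×64.9 = 38224
T = 38224 / 459.4018 = 83.20 °C

T_f = 83.2 °C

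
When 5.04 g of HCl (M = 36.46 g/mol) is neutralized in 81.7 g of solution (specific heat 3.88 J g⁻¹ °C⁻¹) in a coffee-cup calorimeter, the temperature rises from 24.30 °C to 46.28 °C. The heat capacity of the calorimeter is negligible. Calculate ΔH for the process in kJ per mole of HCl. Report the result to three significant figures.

|ΔT| = |46.28 − 24.30| = 21.98 °C
|q_surr| = (81.7 × 3.88) × 21.98 = 316.996 × 21.98 = 6968 J
n(HCl) = 5.04 / 36.46 = 0.1382 mol
Temperature rose, so q_rxn = −|q_surr| = -6.968 kJ
ΔH = q_rxn / n = -50.42 kJ/mol

ΔH = -50.4 kJ/mol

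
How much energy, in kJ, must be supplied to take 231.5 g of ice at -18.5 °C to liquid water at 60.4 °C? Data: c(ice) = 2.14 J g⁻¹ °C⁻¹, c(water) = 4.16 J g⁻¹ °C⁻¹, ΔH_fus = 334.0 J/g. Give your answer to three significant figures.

q = 145 kJ

q1 (heat ice -18.5→0.0 °C): 231.5 × 2.14 × 18.5 = 9165 J
q2 (melt at 0 °C): 231.5 × 334.0 = 77321 J
q3 (heat water 0.0→60.4 °C): 231.5 × 4.16 × 60.4 = 58168 J
Total: 9165 + 77321 + 58168 = 144654 J = 145 kJ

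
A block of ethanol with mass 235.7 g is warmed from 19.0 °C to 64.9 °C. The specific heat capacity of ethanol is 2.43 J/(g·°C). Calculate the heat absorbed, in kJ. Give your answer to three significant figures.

q = m c ΔT = 235.7 × 2.43 × (64.9 − 19.0)
q = 235.7 × 2.43 × 45.9 = 26290 J = 26.3 kJ

q = 26.3 kJ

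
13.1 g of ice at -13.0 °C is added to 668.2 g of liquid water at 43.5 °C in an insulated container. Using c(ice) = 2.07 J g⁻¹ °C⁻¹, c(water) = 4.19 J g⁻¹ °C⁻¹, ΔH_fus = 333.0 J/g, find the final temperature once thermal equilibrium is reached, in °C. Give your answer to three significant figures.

T_f = 41.0 °C

Heat to bring ice to 0 °C and melt it: q₁ = 13.1×2.07×13.0 + 13.1×333.0 = 4714.8 J
Heat the water can supply cooling to 0 °C: 668.2×4.19×43.5 = 121789 J > q₁, so all ice melts.
Energy balance: 668.2×4.19×(43.5 − T) = 4714.8 + 13.1×4.19×(T − 0)
2799.758(43.5 − T) = 4714.8 + 54.889 T
121789 − 4714.8 = 2854.647 T
T = 117074.2 / 2854.647 = 41.01 °C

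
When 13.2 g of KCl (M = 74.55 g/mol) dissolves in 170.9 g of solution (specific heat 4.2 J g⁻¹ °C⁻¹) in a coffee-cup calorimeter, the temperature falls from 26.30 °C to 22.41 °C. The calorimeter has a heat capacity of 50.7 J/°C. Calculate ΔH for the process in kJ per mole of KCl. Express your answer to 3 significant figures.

|ΔT| = |22.41 − 26.30| = 3.89 °C
|q_surr| = (170.9 × 4.2 + 50.7) × 3.89 = 768.48 × 3.89 = 2989 J
n(KCl) = 13.2 / 74.55 = 0.1771 mol
Temperature fell, so q_rxn = +|q_surr| = 2.989 kJ
ΔH = q_rxn / n = 16.88 kJ/mol

ΔH = 16.9 kJ/mol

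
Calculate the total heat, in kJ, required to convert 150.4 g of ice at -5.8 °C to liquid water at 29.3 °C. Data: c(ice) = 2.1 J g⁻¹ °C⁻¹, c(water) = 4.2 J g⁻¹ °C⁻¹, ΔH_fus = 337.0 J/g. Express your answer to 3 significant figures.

q = 71.0 kJ

q1 (heat ice -5.8→0.0 °C): 150.4 × 2.1 × 5.8 = 1832 J
q2 (melt at 0 °C): 150.4 × 337.0 = 50685 J
q3 (heat water 0.0→29.3 °C): 150.4 × 4.2 × 29.3 = 18508 J
Total: 1832 + 50685 + 18508 = 71025 J = 71.0 kJ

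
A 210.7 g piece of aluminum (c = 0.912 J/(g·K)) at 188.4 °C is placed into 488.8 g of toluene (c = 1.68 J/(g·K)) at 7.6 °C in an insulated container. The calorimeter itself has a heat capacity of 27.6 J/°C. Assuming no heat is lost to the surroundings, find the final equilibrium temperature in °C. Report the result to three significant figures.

Heat lost by aluminum = heat gained by toluene + calorimeter.
(210.7)(0.912)(188.4 − T) = [(488.8)(1.68) + 27.6](T − 7.6)
192.1584 (188.4 − T) = 848.784 (T − 7.6)
36203 − 192.1584 T = 848.784 T − 6450.8
42653.8 = 1040.9424 T
T = 40.98 °C

T_f = 41.0 °C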